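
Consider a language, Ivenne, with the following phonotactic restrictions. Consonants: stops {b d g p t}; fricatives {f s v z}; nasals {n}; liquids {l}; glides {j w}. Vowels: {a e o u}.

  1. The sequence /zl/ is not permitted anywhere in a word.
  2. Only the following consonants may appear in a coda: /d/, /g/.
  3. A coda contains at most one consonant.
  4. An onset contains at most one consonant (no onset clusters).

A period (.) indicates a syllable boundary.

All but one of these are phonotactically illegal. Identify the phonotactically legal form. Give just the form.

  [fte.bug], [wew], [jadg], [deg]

[fte.bug] — violates constraint 4: syllable 1 onset /ft/ has 2 consonants (> 1) → phonotactically illegal
[wew] — violates constraint 2: syllable 1 coda contains /w/, which is not a licensed coda consonant → phonotactically illegal
[jadg] — violates constraint 3: syllable 1 coda /dg/ has 2 consonants (> 1) → phonotactically illegal
[deg] — σ1 onset /d/, coda /g/ ok → phonotactically legal

[deg]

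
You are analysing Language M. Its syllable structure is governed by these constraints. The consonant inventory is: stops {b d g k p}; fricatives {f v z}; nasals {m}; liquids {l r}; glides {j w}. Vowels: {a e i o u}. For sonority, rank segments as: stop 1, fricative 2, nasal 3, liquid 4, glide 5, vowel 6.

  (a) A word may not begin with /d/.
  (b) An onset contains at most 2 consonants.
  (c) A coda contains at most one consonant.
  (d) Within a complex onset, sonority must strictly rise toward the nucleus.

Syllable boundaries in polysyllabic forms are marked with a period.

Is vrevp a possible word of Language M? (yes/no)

vrevp — violates constraint (c): syllable 1 coda /vp/ has 2 consonants (> 1) → not permitted

no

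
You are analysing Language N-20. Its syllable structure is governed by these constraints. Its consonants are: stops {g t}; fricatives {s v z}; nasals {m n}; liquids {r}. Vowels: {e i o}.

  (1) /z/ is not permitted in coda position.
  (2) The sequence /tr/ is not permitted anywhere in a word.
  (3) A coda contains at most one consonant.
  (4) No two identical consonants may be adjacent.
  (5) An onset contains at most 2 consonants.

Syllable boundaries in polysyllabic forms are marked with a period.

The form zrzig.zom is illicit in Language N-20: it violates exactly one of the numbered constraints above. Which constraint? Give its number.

zrzig.zom: syllable 1 onset /zrz/ has 3 consonants (> 2).
This is a violation of constraint 5: "An onset contains at most 2 consonants."
The remaining constraints (1, 2, 3, 4) are satisfied.

5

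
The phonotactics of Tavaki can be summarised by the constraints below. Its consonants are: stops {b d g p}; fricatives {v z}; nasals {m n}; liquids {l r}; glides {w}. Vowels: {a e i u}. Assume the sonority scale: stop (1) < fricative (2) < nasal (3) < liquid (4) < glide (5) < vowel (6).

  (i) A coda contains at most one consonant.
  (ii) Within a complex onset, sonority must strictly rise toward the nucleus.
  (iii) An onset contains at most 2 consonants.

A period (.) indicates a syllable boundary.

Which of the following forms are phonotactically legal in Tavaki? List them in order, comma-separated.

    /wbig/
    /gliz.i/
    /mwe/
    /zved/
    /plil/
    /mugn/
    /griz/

/gliz.i/, /mwe/, /plil/, /griz/

/wbig/ — violates constraint (ii): syllable 1 onset /wb/: /w/ (glide, 5) → /b/ (stop, 1) does not rise → phonotactically illegal
/gliz.i/ — σ1 onset /gl/ (1→4 rises), coda /z/ ok; σ2 onset /∅/, coda /∅/ ok → phonotactically legal
/mwe/ — σ1 onset /mw/ (3→5 rises), coda /∅/ ok → phonotactically legal
/zved/ — violates constraint (ii): syllable 1 onset /zv/: /z/ (fricative, 2) → /v/ (fricative, 2) does not rise → phonotactically illegal
/plil/ — σ1 onset /pl/ (1→4 rises), coda /l/ ok → phonotactically legal
/mugn/ — violates constraint (i): syllable 1 coda /gn/ has 2 consonants (> 1) → phonotactically illegal
/griz/ — σ1 onset /gr/ (1→4 rises), coda /z/ ok → phonotactically legal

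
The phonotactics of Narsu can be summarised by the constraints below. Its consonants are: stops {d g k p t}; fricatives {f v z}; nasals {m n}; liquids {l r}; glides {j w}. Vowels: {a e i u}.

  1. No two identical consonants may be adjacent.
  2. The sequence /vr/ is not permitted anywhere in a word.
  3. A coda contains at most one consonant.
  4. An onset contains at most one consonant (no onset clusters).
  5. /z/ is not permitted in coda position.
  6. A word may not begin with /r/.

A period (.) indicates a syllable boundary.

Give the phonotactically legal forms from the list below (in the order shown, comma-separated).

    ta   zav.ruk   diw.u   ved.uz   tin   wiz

ta — σ1 onset /t/, coda /∅/ ok → phonotactically legal
zav.ruk — violates constraint 2: contains banned sequence /vr/ → phonotactically illegal
diw.u — σ1 onset /d/, coda /w/ ok; σ2 onset /∅/, coda /∅/ ok → phonotactically legal
ved.uz — violates constraint 5: syllable 2 coda contains /z/ → phonotactically illegal
tin — σ1 onset /t/, coda /n/ ok → phonotactically legal
wiz — violates constraint 5: syllable 1 coda contains /z/ → phonotactically illegal

ta, diw.u, tin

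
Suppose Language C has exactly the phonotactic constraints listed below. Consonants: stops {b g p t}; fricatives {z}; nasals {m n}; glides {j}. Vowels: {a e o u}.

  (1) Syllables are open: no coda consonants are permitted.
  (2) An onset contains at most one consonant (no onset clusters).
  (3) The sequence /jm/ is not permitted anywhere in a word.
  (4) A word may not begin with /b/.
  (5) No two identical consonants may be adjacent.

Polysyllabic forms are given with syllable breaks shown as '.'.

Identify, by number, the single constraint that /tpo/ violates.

2

/tpo/: syllable 1 onset /tp/ has 2 consonants (> 1).
This is a violation of constraint 2: "An onset contains at most one consonant (no onset clusters)."
The remaining constraints (1, 3, 4, 5) are satisfied.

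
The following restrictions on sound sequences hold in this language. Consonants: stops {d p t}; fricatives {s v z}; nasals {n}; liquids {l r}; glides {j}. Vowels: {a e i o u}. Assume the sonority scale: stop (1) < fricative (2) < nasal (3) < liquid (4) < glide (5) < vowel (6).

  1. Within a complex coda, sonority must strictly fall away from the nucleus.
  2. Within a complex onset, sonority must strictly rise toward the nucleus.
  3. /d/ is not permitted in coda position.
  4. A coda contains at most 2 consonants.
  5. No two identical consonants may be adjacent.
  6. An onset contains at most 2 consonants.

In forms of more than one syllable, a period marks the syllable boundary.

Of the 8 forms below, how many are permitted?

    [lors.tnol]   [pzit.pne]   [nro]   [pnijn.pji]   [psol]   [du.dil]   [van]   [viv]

[lors.tnol] — σ1 onset /l/, coda /rs/ (4→2 falls) ok; σ2 onset /tn/ (1→3 rises), coda /l/ ok → permitted
[pzit.pne] — σ1 onset /pz/ (1→2 rises), coda /t/ ok; σ2 onset /pn/ (1→3 rises), coda /∅/ ok → permitted
[nro] — σ1 onset /nr/ (3→4 rises), coda /∅/ ok → permitted
[pnijn.pji] — σ1 onset /pn/ (1→3 rises), coda /jn/ (5→3 falls) ok; σ2 onset /pj/ (1→5 rises), coda /∅/ ok → permitted
[psol] — σ1 onset /ps/ (1→2 rises), coda /l/ ok → permitted
[du.dil] — σ1 onset /d/, coda /∅/ ok; σ2 onset /d/, coda /l/ ok → permitted
[van] — σ1 onset /v/, coda /n/ ok → permitted
[viv] — σ1 onset /v/, coda /v/ ok → permitted
Permitted: [lors.tnol], [pzit.pne], [nro], [pnijn.pji], [psol], [du.dil], [van], [viv] → 8.

8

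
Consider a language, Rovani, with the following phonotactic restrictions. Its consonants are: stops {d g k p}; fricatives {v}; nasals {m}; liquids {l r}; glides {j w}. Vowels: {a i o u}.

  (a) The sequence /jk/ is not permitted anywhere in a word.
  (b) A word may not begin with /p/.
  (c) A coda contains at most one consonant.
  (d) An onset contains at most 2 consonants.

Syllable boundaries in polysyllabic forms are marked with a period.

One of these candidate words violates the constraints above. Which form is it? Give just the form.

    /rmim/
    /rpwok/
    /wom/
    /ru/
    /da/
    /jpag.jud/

/rmim/ — σ1 onset /rm/ (2C), coda /m/ ok → phonotactically legal
/rpwok/ — violates constraint (d): syllable 1 onset /rpw/ has 3 consonants (> 2) → phonotactically illegal
/wom/ — σ1 onset /w/, coda /m/ ok → phonotactically legal
/ru/ — σ1 onset /r/, coda /∅/ ok → phonotactically legal
/da/ — σ1 onset /d/, coda /∅/ ok → phonotactically legal
/jpag.jud/ — σ1 onset /jp/ (2C), coda /g/ ok; σ2 onset /j/, coda /d/ ok → phonotactically legal

/rpwok/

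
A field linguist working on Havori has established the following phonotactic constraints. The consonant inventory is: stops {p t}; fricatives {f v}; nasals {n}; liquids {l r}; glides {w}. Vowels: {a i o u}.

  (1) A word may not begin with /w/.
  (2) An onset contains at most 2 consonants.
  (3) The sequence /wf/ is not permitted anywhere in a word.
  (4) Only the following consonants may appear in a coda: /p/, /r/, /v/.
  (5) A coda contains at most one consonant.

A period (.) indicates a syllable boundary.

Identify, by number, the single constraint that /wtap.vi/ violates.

1

/wtap.vi/: word begins with /w/.
This is a violation of constraint 1: "A word may not begin with /w/."
The remaining constraints (2, 3, 4, 5) are satisfied.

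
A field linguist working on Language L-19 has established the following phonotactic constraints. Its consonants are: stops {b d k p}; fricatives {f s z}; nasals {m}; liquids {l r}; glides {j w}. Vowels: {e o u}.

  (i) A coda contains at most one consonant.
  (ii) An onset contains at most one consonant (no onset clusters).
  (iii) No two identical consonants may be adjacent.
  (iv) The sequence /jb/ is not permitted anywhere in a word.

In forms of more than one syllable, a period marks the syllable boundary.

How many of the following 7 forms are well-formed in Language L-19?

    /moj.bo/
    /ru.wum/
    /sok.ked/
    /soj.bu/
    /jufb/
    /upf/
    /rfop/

/moj.bo/ — violates constraint (iv): contains banned sequence /jb/ → ill-formed
/ru.wum/ — σ1 onset /r/, coda /∅/ ok; σ2 onset /w/, coda /m/ ok → well-formed
/sok.ked/ — violates constraint (iii): adjacent identical consonants /kk/ → ill-formed
/soj.bu/ — violates constraint (iv): contains banned sequence /jb/ → ill-formed
/jufb/ — violates constraint (i): syllable 1 coda /fb/ has 2 consonants (> 1) → ill-formed
/upf/ — violates constraint (i): syllable 1 coda /pf/ has 2 consonants (> 1) → ill-formed
/rfop/ — violates constraint (ii): syllable 1 onset /rf/ has 2 consonants (> 1) → ill-formed
Well-formed: /ru.wum/ → 1.

1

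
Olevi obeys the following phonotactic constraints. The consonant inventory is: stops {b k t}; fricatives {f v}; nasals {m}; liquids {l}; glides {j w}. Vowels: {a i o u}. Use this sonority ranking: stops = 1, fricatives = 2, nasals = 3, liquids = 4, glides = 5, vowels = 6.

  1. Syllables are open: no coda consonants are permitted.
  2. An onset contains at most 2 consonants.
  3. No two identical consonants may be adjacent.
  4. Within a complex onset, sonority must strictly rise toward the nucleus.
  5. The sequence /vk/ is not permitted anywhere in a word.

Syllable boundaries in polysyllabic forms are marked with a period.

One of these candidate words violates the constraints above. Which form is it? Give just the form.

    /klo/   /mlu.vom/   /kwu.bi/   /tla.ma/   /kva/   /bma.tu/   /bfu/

/mlu.vom/

/klo/ — σ1 onset /kl/ (1→4 rises), coda /∅/ ok → licit
/mlu.vom/ — violates constraint 1: syllable 2 coda /m/ has 1 consonant (> 0) → illicit
/kwu.bi/ — σ1 onset /kw/ (1→5 rises), coda /∅/ ok; σ2 onset /b/, coda /∅/ ok → licit
/tla.ma/ — σ1 onset /tl/ (1→4 rises), coda /∅/ ok; σ2 onset /m/, coda /∅/ ok → licit
/kva/ — σ1 onset /kv/ (1→2 rises), coda /∅/ ok → licit
/bma.tu/ — σ1 onset /bm/ (1→3 rises), coda /∅/ ok; σ2 onset /t/, coda /∅/ ok → licit
/bfu/ — σ1 onset /bf/ (1→2 rises), coda /∅/ ok → licit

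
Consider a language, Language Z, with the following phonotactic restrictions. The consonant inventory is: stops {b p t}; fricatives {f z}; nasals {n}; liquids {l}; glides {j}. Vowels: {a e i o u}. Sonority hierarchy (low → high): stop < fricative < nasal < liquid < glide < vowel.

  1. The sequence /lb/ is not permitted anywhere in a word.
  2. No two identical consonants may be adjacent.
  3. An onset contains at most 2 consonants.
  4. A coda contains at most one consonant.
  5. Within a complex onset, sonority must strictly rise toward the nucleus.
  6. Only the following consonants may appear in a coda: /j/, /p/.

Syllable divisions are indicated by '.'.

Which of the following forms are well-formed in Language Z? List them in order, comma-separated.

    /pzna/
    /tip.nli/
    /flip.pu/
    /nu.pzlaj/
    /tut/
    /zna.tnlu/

/tip.nli/

/pzna/ — violates constraint 3: syllable 1 onset /pzn/ has 3 consonants (> 2) → ill-formed
/tip.nli/ — σ1 onset /t/, coda /p/ ok; σ2 onset /nl/ (3→4 rises), coda /∅/ ok → well-formed
/flip.pu/ — violates constraint 2: adjacent identical consonants /pp/ → ill-formed
/nu.pzlaj/ — violates constraint 3: syllable 2 onset /pzl/ has 3 consonants (> 2) → ill-formed
/tut/ — violates constraint 6: syllable 1 coda contains /t/, which is not a licensed coda consonant → ill-formed
/zna.tnlu/ — violates constraint 3: syllable 2 onset /tnl/ has 3 consonants (> 2) → ill-formed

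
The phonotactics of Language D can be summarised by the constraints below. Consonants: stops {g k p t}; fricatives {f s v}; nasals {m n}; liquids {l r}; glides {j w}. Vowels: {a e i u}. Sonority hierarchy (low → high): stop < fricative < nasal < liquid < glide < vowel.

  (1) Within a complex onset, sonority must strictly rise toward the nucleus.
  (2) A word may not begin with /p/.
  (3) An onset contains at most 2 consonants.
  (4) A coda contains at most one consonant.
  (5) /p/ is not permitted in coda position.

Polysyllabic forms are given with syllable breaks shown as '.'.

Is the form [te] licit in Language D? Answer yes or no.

yes

[te] — σ1 onset /t/, coda /∅/ ok → licit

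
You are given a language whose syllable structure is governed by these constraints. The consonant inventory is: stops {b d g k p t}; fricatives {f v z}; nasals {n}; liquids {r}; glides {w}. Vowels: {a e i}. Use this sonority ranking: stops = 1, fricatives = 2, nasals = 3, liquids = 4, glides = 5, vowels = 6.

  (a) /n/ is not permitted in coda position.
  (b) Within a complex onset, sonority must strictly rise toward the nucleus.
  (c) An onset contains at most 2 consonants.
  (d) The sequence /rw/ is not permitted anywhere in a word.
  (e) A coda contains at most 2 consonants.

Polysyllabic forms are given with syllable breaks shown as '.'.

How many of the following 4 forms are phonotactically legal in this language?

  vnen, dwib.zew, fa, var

3

vnen — violates constraint (a): syllable 1 coda contains /n/ → phonotactically illegal
dwib.zew — σ1 onset /dw/ (1→5 rises), coda /b/ ok; σ2 onset /z/, coda /w/ ok → phonotactically legal
fa — σ1 onset /f/, coda /∅/ ok → phonotactically legal
var — σ1 onset /v/, coda /r/ ok → phonotactically legal
Phonotactically legal: dwib.zew, fa, var → 3.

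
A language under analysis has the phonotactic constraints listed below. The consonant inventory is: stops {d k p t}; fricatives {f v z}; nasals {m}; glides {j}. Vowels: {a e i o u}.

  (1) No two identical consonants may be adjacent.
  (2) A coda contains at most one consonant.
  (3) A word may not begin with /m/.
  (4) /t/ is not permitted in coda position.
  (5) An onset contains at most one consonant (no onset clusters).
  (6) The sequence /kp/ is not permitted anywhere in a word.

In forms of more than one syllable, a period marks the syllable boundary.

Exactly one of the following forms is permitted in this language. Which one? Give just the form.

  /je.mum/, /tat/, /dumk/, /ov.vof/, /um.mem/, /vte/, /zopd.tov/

/je.mum/ — σ1 onset /j/, coda /∅/ ok; σ2 onset /m/, coda /m/ ok → permitted
/tat/ — violates constraint 4: syllable 1 coda contains /t/ → not permitted
/dumk/ — violates constraint 2: syllable 1 coda /mk/ has 2 consonants (> 1) → not permitted
/ov.vof/ — violates constraint 1: adjacent identical consonants /vv/ → not permitted
/um.mem/ — violates constraint 1: adjacent identical consonants /mm/ → not permitted
/vte/ — violates constraint 5: syllable 1 onset /vt/ has 2 consonants (> 1) → not permitted
/zopd.tov/ — violates constraint 2: syllable 1 coda /pd/ has 2 consonants (> 1) → not permitted

/je.mum/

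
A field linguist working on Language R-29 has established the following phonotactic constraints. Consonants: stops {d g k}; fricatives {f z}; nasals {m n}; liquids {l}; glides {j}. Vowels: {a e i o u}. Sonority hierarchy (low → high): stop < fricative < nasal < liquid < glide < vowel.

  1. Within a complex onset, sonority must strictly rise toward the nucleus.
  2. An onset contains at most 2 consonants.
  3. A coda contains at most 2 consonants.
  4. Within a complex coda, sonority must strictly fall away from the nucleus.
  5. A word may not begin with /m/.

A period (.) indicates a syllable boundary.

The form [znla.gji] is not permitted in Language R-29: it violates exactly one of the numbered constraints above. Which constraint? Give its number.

[znla.gji]: syllable 1 onset /znl/ has 3 consonants (> 2).
This is a violation of constraint 2: "An onset contains at most 2 consonants."
The remaining constraints (1, 3, 4, 5) are satisfied.

2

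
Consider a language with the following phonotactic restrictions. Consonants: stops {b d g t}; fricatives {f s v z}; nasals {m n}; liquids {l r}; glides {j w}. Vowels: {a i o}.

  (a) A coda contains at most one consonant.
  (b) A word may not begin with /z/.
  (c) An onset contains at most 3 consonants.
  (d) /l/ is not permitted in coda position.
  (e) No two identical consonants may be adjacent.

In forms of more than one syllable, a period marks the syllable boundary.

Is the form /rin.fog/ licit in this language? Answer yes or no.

yes

/rin.fog/ — σ1 onset /r/, coda /n/ ok; σ2 onset /f/, coda /g/ ok → licit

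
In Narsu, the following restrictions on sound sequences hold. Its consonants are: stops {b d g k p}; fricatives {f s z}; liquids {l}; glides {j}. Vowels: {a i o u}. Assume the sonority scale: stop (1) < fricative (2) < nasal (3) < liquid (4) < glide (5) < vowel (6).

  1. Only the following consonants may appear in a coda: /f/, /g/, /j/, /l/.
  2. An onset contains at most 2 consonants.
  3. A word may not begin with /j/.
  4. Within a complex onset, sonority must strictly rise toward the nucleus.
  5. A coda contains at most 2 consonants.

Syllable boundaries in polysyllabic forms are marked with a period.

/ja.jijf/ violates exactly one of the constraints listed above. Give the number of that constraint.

/ja.jijf/: word begins with /j/.
This is a violation of constraint 3: "A word may not begin with /j/."
The remaining constraints (1, 2, 4, 5) are satisfied.

3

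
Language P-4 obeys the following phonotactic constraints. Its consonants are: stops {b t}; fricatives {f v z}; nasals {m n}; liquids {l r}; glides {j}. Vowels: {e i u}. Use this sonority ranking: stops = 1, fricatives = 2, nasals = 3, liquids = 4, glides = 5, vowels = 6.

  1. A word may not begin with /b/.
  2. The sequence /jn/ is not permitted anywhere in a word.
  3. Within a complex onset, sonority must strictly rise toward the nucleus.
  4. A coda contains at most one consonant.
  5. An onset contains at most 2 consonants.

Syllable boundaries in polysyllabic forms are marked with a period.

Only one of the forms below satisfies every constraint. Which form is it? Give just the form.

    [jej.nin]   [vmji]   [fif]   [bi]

[jej.nin] — violates constraint 2: contains banned sequence /jn/ → phonotactically illegal
[vmji] — violates constraint 5: syllable 1 onset /vmj/ has 3 consonants (> 2) → phonotactically illegal
[fif] — σ1 onset /f/, coda /f/ ok → phonotactically legal
[bi] — violates constraint 1: word begins with /b/ → phonotactically illegal

[fif]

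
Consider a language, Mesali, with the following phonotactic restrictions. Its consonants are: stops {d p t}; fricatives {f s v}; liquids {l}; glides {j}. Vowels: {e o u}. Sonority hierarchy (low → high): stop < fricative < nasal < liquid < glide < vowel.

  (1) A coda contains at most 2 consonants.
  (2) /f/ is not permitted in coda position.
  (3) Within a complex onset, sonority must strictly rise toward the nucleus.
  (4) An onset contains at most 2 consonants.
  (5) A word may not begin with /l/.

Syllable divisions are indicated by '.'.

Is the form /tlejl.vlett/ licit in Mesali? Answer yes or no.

yes

/tlejl.vlett/ — σ1 onset /tl/ (1→4 rises), coda /jl/ (2C) ok; σ2 onset /vl/ (2→4 rises), coda /tt/ (2C) ok → licit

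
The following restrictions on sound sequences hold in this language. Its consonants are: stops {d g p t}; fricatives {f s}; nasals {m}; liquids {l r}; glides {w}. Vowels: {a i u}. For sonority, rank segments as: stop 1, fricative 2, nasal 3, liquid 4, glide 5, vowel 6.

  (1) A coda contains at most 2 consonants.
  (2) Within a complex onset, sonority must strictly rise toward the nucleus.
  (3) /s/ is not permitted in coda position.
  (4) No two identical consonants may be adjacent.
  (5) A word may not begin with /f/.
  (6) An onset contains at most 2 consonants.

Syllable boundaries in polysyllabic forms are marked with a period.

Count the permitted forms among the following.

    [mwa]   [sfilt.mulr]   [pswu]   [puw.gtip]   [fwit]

[mwa] — σ1 onset /mw/ (3→5 rises), coda /∅/ ok → permitted
[sfilt.mulr] — violates constraint 2: syllable 1 onset /sf/: /s/ (fricative, 2) → /f/ (fricative, 2) does not rise → not permitted
[pswu] — violates constraint 6: syllable 1 onset /psw/ has 3 consonants (> 2) → not permitted
[puw.gtip] — violates constraint 2: syllable 2 onset /gt/: /g/ (stop, 1) → /t/ (stop, 1) does not rise → not permitted
[fwit] — violates constraint 5: word begins with /f/ → not permitted
Permitted: [mwa] → 1.

1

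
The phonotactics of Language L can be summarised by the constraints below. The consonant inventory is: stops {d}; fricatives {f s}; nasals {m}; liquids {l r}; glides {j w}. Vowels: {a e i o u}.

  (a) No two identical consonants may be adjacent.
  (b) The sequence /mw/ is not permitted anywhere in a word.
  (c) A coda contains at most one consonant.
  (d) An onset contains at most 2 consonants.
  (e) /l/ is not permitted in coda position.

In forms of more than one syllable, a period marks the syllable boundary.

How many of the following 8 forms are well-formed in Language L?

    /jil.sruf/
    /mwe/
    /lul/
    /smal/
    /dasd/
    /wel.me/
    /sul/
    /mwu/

/jil.sruf/ — violates constraint (e): syllable 1 coda contains /l/ → ill-formed
/mwe/ — violates constraint (b): contains banned sequence /mw/ → ill-formed
/lul/ — violates constraint (e): syllable 1 coda contains /l/ → ill-formed
/smal/ — violates constraint (e): syllable 1 coda contains /l/ → ill-formed
/dasd/ — violates constraint (c): syllable 1 coda /sd/ has 2 consonants (> 1) → ill-formed
/wel.me/ — violates constraint (e): syllable 1 coda contains /l/ → ill-formed
/sul/ — violates constraint (e): syllable 1 coda contains /l/ → ill-formed
/mwu/ — violates constraint (b): contains banned sequence /mw/ → ill-formed
No form is well-formed → 0.

0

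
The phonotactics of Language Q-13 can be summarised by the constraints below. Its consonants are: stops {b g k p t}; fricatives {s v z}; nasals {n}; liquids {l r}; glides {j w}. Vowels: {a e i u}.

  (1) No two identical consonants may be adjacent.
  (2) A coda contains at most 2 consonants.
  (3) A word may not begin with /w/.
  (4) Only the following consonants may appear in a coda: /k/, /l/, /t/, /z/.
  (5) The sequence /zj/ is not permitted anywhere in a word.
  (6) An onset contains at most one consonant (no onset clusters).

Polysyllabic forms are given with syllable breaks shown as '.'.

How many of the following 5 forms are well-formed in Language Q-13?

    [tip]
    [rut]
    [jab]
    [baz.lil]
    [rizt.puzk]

3

[tip] — violates constraint 4: syllable 1 coda contains /p/, which is not a licensed coda consonant → ill-formed
[rut] — σ1 onset /r/, coda /t/ ok → well-formed
[jab] — violates constraint 4: syllable 1 coda contains /b/, which is not a licensed coda consonant → ill-formed
[baz.lil] — σ1 onset /b/, coda /z/ ok; σ2 onset /l/, coda /l/ ok → well-formed
[rizt.puzk] — σ1 onset /r/, coda /zt/ (2C) ok; σ2 onset /p/, coda /zk/ (2C) ok → well-formed
Well-formed: [rut], [baz.lil], [rizt.puzk] → 3.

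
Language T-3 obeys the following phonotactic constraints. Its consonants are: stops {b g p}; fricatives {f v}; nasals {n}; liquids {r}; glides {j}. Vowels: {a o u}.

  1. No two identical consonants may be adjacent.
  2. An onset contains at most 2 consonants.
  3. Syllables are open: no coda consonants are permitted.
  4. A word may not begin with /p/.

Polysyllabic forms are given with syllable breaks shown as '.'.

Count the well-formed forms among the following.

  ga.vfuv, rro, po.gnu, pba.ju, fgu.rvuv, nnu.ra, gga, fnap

0

ga.vfuv — violates constraint 3: syllable 2 coda /v/ has 1 consonant (> 0) → ill-formed
rro — violates constraint 1: adjacent identical consonants /rr/ → ill-formed
po.gnu — violates constraint 4: word begins with /p/ → ill-formed
pba.ju — violates constraint 4: word begins with /p/ → ill-formed
fgu.rvuv — violates constraint 3: syllable 2 coda /v/ has 1 consonant (> 0) → ill-formed
nnu.ra — violates constraint 1: adjacent identical consonants /nn/ → ill-formed
gga — violates constraint 1: adjacent identical consonants /gg/ → ill-formed
fnap — violates constraint 3: syllable 1 coda /p/ has 1 consonant (> 0) → ill-formed
No form is well-formed → 0.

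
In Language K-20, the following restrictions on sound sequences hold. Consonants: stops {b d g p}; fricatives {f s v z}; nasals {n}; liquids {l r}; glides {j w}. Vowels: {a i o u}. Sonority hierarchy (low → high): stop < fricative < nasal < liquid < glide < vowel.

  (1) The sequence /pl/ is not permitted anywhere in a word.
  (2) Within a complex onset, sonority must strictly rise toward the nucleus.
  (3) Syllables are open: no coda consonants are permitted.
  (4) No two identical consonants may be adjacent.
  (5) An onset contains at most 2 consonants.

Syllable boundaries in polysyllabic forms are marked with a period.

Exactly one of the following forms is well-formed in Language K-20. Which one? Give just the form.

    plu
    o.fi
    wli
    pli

o.fi

plu — violates constraint 1: contains banned sequence /pl/ → ill-formed
o.fi — σ1 onset /∅/, coda /∅/ ok; σ2 onset /f/, coda /∅/ ok → well-formed
wli — violates constraint 2: syllable 1 onset /wl/: /w/ (glide, 5) → /l/ (liquid, 4) does not rise → ill-formed
pli — violates constraint 1: contains banned sequence /pl/ → ill-formed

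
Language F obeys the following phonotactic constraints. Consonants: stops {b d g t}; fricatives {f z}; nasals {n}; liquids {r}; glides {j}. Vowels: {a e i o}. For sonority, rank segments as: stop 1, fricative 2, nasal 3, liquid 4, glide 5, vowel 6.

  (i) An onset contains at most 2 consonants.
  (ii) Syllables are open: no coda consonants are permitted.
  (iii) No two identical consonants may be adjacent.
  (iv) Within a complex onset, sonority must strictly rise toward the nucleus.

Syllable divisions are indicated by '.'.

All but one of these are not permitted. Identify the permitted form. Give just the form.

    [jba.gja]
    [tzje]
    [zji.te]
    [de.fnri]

[zji.te]

[jba.gja] — violates constraint (iv): syllable 1 onset /jb/: /j/ (glide, 5) → /b/ (stop, 1) does not rise → not permitted
[tzje] — violates constraint (i): syllable 1 onset /tzj/ has 3 consonants (> 2) → not permitted
[zji.te] — σ1 onset /zj/ (2→5 rises), coda /∅/ ok; σ2 onset /t/, coda /∅/ ok → permitted
[de.fnri] — violates constraint (i): syllable 2 onset /fnr/ has 3 consonants (> 2) → not permitted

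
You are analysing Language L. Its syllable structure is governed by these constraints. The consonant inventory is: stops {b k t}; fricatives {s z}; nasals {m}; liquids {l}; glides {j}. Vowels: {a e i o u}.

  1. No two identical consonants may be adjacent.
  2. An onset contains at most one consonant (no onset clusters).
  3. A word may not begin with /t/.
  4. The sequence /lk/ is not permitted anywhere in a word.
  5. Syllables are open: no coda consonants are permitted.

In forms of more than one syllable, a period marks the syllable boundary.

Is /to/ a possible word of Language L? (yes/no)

no

/to/ — violates constraint 3: word begins with /t/ → not permitted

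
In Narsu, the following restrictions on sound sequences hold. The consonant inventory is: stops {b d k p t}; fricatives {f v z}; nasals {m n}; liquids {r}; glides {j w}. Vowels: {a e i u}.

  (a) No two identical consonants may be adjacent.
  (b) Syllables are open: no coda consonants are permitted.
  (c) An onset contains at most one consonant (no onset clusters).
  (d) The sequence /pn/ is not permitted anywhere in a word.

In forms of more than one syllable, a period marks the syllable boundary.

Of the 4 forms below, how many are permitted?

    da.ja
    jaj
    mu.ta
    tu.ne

da.ja — σ1 onset /d/, coda /∅/ ok; σ2 onset /j/, coda /∅/ ok → permitted
jaj — violates constraint (b): syllable 1 coda /j/ has 1 consonant (> 0) → not permitted
mu.ta — σ1 onset /m/, coda /∅/ ok; σ2 onset /t/, coda /∅/ ok → permitted
tu.ne — σ1 onset /t/, coda /∅/ ok; σ2 onset /n/, coda /∅/ ok → permitted
Permitted: da.ja, mu.ta, tu.ne → 3.

3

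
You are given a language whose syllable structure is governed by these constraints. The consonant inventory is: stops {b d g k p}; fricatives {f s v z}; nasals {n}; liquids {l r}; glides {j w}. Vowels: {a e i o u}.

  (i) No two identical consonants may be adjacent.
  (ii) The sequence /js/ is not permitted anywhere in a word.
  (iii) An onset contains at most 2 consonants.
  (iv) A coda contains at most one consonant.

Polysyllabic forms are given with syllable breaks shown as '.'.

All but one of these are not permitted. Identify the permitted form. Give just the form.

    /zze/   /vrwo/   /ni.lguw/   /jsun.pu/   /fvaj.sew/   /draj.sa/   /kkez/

/zze/ — violates constraint (i): adjacent identical consonants /zz/ → not permitted
/vrwo/ — violates constraint (iii): syllable 1 onset /vrw/ has 3 consonants (> 2) → not permitted
/ni.lguw/ — σ1 onset /n/, coda /∅/ ok; σ2 onset /lg/ (2C), coda /w/ ok → permitted
/jsun.pu/ — violates constraint (ii): contains banned sequence /js/ → not permitted
/fvaj.sew/ — violates constraint (ii): contains banned sequence /js/ → not permitted
/draj.sa/ — violates constraint (ii): contains banned sequence /js/ → not permitted
/kkez/ — violates constraint (i): adjacent identical consonants /kk/ → not permitted

/ni.lguw/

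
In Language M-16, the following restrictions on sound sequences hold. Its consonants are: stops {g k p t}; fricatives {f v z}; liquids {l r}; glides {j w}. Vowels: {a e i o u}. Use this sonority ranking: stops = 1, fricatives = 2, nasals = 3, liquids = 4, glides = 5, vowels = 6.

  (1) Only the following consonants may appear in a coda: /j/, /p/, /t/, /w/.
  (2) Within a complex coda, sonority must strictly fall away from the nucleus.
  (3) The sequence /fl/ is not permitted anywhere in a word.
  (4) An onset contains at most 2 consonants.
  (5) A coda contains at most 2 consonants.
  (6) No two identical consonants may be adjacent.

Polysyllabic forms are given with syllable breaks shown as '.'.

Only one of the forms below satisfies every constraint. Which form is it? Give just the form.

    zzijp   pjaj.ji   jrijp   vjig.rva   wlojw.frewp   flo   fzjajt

zzijp — violates constraint 6: adjacent identical consonants /zz/ → not permitted
pjaj.ji — violates constraint 6: adjacent identical consonants /jj/ → not permitted
jrijp — σ1 onset /jr/ (2C), coda /jp/ (5→1 falls) ok → permitted
vjig.rva — violates constraint 1: syllable 1 coda contains /g/, which is not a licensed coda consonant → not permitted
wlojw.frewp — violates constraint 2: syllable 1 coda /jw/: /j/ (glide, 5) → /w/ (glide, 5) does not fall → not permitted
flo — violates constraint 3: contains banned sequence /fl/ → not permitted
fzjajt — violates constraint 4: syllable 1 onset /fzj/ has 3 consonants (> 2) → not permitted

jrijp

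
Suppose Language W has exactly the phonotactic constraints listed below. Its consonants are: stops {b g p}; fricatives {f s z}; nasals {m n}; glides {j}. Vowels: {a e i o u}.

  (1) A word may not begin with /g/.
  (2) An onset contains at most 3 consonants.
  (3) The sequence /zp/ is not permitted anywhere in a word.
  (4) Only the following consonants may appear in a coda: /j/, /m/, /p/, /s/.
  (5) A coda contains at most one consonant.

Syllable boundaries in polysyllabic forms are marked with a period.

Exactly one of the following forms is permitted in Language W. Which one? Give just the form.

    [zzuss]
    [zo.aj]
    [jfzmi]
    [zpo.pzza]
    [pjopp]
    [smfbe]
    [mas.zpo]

[zo.aj]

[zzuss] — violates constraint 5: syllable 1 coda /ss/ has 2 consonants (> 1) → not permitted
[zo.aj] — σ1 onset /z/, coda /∅/ ok; σ2 onset /∅/, coda /j/ ok → permitted
[jfzmi] — violates constraint 2: syllable 1 onset /jfzm/ has 4 consonants (> 3) → not permitted
[zpo.pzza] — violates constraint 3: contains banned sequence /zp/ → not permitted
[pjopp] — violates constraint 5: syllable 1 coda /pp/ has 2 consonants (> 1) → not permitted
[smfbe] — violates constraint 2: syllable 1 onset /smfb/ has 4 consonants (> 3) → not permitted
[mas.zpo] — violates constraint 3: contains banned sequence /zp/ → not permitted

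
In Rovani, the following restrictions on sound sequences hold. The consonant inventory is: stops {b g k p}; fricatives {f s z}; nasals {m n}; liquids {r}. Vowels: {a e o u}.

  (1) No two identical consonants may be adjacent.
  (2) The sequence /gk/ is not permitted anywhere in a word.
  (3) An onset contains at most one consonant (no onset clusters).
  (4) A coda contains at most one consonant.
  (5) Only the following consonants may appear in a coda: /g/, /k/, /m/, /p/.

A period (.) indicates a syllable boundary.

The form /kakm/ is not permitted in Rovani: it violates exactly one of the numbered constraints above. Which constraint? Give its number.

/kakm/: syllable 1 coda /km/ has 2 consonants (> 1).
This is a violation of constraint 4: "A coda contains at most one consonant."
The remaining constraints (1, 2, 3, 5) are satisfied.

4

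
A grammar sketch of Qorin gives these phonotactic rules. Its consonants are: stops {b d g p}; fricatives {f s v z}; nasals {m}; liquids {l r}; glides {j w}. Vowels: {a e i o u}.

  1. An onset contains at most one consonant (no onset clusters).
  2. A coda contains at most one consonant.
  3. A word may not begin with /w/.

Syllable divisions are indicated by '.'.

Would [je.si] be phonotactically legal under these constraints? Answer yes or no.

yes

[je.si] — σ1 onset /j/, coda /∅/ ok; σ2 onset /s/, coda /∅/ ok → phonotactically legal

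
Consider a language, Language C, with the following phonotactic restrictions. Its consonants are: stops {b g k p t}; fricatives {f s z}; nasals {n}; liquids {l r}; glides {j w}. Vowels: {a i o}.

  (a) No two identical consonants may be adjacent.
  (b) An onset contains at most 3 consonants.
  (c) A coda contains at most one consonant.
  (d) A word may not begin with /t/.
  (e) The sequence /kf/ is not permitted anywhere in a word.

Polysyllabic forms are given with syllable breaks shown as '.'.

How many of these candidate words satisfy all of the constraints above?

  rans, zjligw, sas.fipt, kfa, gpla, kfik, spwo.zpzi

rans — violates constraint (c): syllable 1 coda /ns/ has 2 consonants (> 1) → ill-formed
zjligw — violates constraint (c): syllable 1 coda /gw/ has 2 consonants (> 1) → ill-formed
sas.fipt — violates constraint (c): syllable 2 coda /pt/ has 2 consonants (> 1) → ill-formed
kfa — violates constraint (e): contains banned sequence /kf/ → ill-formed
gpla — σ1 onset /gpl/ (3C), coda /∅/ ok → well-formed
kfik — violates constraint (e): contains banned sequence /kf/ → ill-formed
spwo.zpzi — σ1 onset /spw/ (3C), coda /∅/ ok; σ2 onset /zpz/ (3C), coda /∅/ ok → well-formed
Well-formed: gpla, spwo.zpzi → 2.

2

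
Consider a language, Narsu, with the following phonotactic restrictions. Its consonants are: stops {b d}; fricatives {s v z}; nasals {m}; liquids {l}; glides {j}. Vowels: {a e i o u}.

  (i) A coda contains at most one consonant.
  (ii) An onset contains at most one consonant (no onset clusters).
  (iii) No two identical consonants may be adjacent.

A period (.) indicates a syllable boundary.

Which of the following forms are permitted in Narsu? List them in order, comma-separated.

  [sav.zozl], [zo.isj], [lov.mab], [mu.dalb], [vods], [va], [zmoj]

[sav.zozl] — violates constraint (i): syllable 2 coda /zl/ has 2 consonants (> 1) → not permitted
[zo.isj] — violates constraint (i): syllable 2 coda /sj/ has 2 consonants (> 1) → not permitted
[lov.mab] — σ1 onset /l/, coda /v/ ok; σ2 onset /m/, coda /b/ ok → permitted
[mu.dalb] — violates constraint (i): syllable 2 coda /lb/ has 2 consonants (> 1) → not permitted
[vods] — violates constraint (i): syllable 1 coda /ds/ has 2 consonants (> 1) → not permitted
[va] — σ1 onset /v/, coda /∅/ ok → permitted
[zmoj] — violates constraint (ii): syllable 1 onset /zm/ has 2 consonants (> 1) → not permitted

[lov.mab], [va]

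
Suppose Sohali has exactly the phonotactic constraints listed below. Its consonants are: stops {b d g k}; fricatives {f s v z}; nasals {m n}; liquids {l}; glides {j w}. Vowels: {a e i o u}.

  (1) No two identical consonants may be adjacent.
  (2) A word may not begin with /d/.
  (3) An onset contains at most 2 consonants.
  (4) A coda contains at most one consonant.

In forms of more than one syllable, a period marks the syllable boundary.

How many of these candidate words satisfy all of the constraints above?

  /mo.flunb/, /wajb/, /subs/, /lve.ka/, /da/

1

/mo.flunb/ — violates constraint 4: syllable 2 coda /nb/ has 2 consonants (> 1) → not permitted
/wajb/ — violates constraint 4: syllable 1 coda /jb/ has 2 consonants (> 1) → not permitted
/subs/ — violates constraint 4: syllable 1 coda /bs/ has 2 consonants (> 1) → not permitted
/lve.ka/ — σ1 onset /lv/ (2C), coda /∅/ ok; σ2 onset /k/, coda /∅/ ok → permitted
/da/ — violates constraint 2: word begins with /d/ → not permitted
Permitted: /lve.ka/ → 1.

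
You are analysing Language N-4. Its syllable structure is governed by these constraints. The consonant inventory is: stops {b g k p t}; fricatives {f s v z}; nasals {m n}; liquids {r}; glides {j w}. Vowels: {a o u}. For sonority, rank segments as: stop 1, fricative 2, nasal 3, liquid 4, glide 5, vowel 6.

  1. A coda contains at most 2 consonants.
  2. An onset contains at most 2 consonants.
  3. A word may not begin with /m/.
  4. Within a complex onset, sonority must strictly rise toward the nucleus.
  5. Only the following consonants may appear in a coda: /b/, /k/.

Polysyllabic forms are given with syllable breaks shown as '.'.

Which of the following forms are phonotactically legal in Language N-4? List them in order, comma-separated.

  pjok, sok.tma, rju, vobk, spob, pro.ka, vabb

pjok — σ1 onset /pj/ (1→5 rises), coda /k/ ok → phonotactically legal
sok.tma — σ1 onset /s/, coda /k/ ok; σ2 onset /tm/ (1→3 rises), coda /∅/ ok → phonotactically legal
rju — σ1 onset /rj/ (4→5 rises), coda /∅/ ok → phonotactically legal
vobk — σ1 onset /v/, coda /bk/ (2C) ok → phonotactically legal
spob — violates constraint 4: syllable 1 onset /sp/: /s/ (fricative, 2) → /p/ (stop, 1) does not rise → phonotactically illegal
pro.ka — σ1 onset /pr/ (1→4 rises), coda /∅/ ok; σ2 onset /k/, coda /∅/ ok → phonotactically legal
vabb — σ1 onset /v/, coda /bb/ (2C) ok → phonotactically legal

pjok, sok.tma, rju, vobk, pro.ka, vabb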